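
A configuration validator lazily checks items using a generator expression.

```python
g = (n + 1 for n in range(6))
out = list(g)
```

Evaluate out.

Step 1: For each n in range(6), compute n+1:
  n=0: 0+1 = 1
  n=1: 1+1 = 2
  n=2: 2+1 = 3
  n=3: 3+1 = 4
  n=4: 4+1 = 5
  n=5: 5+1 = 6
Therefore out = [1, 2, 3, 4, 5, 6].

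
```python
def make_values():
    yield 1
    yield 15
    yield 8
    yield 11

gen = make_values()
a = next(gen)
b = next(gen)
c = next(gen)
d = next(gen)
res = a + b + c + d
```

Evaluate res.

Step 1: Create generator and consume all values:
  a = next(gen) = 1
  b = next(gen) = 15
  c = next(gen) = 8
  d = next(gen) = 11
Step 2: res = 1 + 15 + 8 + 11 = 35.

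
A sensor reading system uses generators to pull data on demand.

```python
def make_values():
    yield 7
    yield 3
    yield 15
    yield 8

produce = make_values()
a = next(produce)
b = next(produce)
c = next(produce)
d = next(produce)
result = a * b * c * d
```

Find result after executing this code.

Step 1: Create generator and consume all values:
  a = next(produce) = 7
  b = next(produce) = 3
  c = next(produce) = 15
  d = next(produce) = 8
Step 2: result = 7 * 3 * 15 * 8 = 2520.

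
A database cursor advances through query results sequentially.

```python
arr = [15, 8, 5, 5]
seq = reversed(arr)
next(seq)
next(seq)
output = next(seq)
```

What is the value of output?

Step 1: reversed([15, 8, 5, 5]) gives iterator: [5, 5, 8, 15].
Step 2: First next() = 5, second next() = 5.
Step 3: Third next() = 8.
Therefore output = 8.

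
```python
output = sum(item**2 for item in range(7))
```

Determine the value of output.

Step 1: Compute item**2 for each item in range(7):
  item=0: 0**2 = 0
  item=1: 1**2 = 1
  item=2: 2**2 = 4
  item=3: 3**2 = 9
  item=4: 4**2 = 16
  item=5: 5**2 = 25
  item=6: 6**2 = 36
Step 2: sum = 0 + 1 + 4 + 9 + 16 + 25 + 36 = 91.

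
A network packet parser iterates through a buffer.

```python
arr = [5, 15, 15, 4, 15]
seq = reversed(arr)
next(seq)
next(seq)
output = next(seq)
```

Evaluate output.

Step 1: reversed([5, 15, 15, 4, 15]) gives iterator: [15, 4, 15, 15, 5].
Step 2: First next() = 15, second next() = 4.
Step 3: Third next() = 15.
Therefore output = 15.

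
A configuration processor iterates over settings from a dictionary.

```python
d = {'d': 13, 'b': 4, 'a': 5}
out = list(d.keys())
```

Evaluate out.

Step 1: d.keys() returns the dictionary keys in insertion order.
Therefore out = ['d', 'b', 'a'].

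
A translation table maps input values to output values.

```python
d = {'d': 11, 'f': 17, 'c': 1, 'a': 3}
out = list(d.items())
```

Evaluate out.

Step 1: d.items() returns (key, value) pairs in insertion order.
Therefore out = [('d', 11), ('f', 17), ('c', 1), ('a', 3)].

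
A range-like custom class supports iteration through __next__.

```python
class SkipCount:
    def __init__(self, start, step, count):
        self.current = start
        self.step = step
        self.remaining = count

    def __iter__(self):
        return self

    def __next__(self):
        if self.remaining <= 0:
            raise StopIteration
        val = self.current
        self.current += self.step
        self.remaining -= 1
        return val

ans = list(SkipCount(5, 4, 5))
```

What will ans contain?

Step 1: SkipCount starts at 5, increments by 4, for 5 steps:
  Yield 5, then current += 4
  Yield 9, then current += 4
  Yield 13, then current += 4
  Yield 17, then current += 4
  Yield 21, then current += 4
Therefore ans = [5, 9, 13, 17, 21].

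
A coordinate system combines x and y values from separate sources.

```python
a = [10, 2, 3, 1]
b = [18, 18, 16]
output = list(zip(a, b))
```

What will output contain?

Step 1: zip stops at shortest (len(a)=4, len(b)=3):
  Index 0: (10, 18)
  Index 1: (2, 18)
  Index 2: (3, 16)
Step 2: Last element of a (1) has no pair, dropped.
Therefore output = [(10, 18), (2, 18), (3, 16)].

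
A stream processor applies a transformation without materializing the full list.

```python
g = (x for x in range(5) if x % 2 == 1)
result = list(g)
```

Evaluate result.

Step 1: Filter range(5) keeping only odd values:
  x=0: even, excluded
  x=1: odd, included
  x=2: even, excluded
  x=3: odd, included
  x=4: even, excluded
Therefore result = [1, 3].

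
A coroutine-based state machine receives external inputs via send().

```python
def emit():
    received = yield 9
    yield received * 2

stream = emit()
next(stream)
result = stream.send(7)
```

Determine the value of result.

Step 1: next(stream) advances to first yield, producing 9.
Step 2: send(7) resumes, received = 7.
Step 3: yield received * 2 = 7 * 2 = 14.
Therefore result = 14.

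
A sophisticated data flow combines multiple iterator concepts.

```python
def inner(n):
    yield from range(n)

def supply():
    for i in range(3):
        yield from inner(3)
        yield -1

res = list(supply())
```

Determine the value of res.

Step 1: For each i in range(3):
  i=0: yield from inner(3) -> [0, 1, 2], then yield -1
  i=1: yield from inner(3) -> [0, 1, 2], then yield -1
  i=2: yield from inner(3) -> [0, 1, 2], then yield -1
Therefore res = [0, 1, 2, -1, 0, 1, 2, -1, 0, 1, 2, -1].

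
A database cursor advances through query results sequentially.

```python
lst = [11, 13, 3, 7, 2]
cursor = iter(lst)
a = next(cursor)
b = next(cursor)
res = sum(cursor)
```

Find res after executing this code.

Step 1: Create iterator over [11, 13, 3, 7, 2].
Step 2: a = next() = 11, b = next() = 13.
Step 3: sum() of remaining [3, 7, 2] = 12.
Therefore res = 12.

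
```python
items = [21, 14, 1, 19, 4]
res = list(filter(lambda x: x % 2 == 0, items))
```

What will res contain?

Step 1: Filter elements divisible by 2:
  21 % 2 = 1: removed
  14 % 2 = 0: kept
  1 % 2 = 1: removed
  19 % 2 = 1: removed
  4 % 2 = 0: kept
Therefore res = [14, 4].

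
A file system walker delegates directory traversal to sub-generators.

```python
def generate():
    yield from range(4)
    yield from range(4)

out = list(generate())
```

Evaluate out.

Step 1: Trace yields in order:
  yield 0
  yield 1
  yield 2
  yield 3
  yield 0
  yield 1
  yield 2
  yield 3
Therefore out = [0, 1, 2, 3, 0, 1, 2, 3].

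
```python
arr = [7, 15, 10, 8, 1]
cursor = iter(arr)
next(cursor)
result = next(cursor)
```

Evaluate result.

Step 1: Create iterator over [7, 15, 10, 8, 1].
Step 2: next() consumes 7.
Step 3: next() returns 15.
Therefore result = 15.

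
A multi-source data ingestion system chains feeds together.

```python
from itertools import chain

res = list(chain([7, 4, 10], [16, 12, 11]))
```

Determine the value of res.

Step 1: chain() concatenates iterables: [7, 4, 10] + [16, 12, 11].
Therefore res = [7, 4, 10, 16, 12, 11].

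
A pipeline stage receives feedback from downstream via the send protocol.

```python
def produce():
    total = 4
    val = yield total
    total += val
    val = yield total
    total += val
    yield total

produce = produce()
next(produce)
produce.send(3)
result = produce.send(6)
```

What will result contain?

Step 1: next() -> yield total=4.
Step 2: send(3) -> val=3, total = 4+3 = 7, yield 7.
Step 3: send(6) -> val=6, total = 7+6 = 13, yield 13.
Therefore result = 13.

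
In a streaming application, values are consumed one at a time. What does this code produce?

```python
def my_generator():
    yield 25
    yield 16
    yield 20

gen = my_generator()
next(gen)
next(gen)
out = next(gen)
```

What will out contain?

Step 1: my_generator() creates a generator.
Step 2: next(gen) yields 25 (consumed and discarded).
Step 3: next(gen) yields 16 (consumed and discarded).
Step 4: next(gen) yields 20, assigned to out.
Therefore out = 20.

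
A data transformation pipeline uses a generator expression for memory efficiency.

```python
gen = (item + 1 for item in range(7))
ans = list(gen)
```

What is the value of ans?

Step 1: For each item in range(7), compute item+1:
  item=0: 0+1 = 1
  item=1: 1+1 = 2
  item=2: 2+1 = 3
  item=3: 3+1 = 4
  item=4: 4+1 = 5
  item=5: 5+1 = 6
  item=6: 6+1 = 7
Therefore ans = [1, 2, 3, 4, 5, 6, 7].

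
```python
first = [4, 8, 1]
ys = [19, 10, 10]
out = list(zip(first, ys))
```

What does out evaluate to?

Step 1: zip pairs elements at same index:
  Index 0: (4, 19)
  Index 1: (8, 10)
  Index 2: (1, 10)
Therefore out = [(4, 19), (8, 10), (1, 10)].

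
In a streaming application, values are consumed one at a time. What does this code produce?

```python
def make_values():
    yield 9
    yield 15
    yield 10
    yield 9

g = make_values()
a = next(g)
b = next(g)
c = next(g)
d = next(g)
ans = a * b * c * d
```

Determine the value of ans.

Step 1: Create generator and consume all values:
  a = next(g) = 9
  b = next(g) = 15
  c = next(g) = 10
  d = next(g) = 9
Step 2: ans = 9 * 15 * 10 * 9 = 12150.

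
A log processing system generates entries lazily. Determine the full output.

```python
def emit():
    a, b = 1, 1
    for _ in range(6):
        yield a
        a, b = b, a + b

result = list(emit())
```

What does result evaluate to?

Step 1: Fibonacci-like sequence starting with a=1, b=1:
  Iteration 1: yield a=1, then a,b = 1,2
  Iteration 2: yield a=1, then a,b = 2,3
  Iteration 3: yield a=2, then a,b = 3,5
  Iteration 4: yield a=3, then a,b = 5,8
  Iteration 5: yield a=5, then a,b = 8,13
  Iteration 6: yield a=8, then a,b = 13,21
Therefore result = [1, 1, 2, 3, 5, 8].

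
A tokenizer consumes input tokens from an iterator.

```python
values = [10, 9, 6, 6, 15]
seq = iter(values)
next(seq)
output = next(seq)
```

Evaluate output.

Step 1: Create iterator over [10, 9, 6, 6, 15].
Step 2: next() consumes 10.
Step 3: next() returns 9.
Therefore output = 9.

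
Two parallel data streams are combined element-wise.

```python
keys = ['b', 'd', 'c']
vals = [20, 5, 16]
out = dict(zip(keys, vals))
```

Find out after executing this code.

Step 1: zip pairs keys with values:
  'b' -> 20
  'd' -> 5
  'c' -> 16
Therefore out = {'b': 20, 'd': 5, 'c': 16}.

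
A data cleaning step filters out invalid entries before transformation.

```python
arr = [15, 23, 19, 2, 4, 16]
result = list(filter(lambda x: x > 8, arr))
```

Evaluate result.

Step 1: Filter elements > 8:
  15: kept
  23: kept
  19: kept
  2: removed
  4: removed
  16: kept
Therefore result = [15, 23, 19, 16].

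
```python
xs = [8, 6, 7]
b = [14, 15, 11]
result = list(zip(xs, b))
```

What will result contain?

Step 1: zip pairs elements at same index:
  Index 0: (8, 14)
  Index 1: (6, 15)
  Index 2: (7, 11)
Therefore result = [(8, 14), (6, 15), (7, 11)].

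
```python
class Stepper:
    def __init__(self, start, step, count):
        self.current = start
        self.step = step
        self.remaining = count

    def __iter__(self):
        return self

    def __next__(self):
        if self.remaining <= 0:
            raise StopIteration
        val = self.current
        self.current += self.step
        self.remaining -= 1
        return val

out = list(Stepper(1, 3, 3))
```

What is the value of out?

Step 1: Stepper starts at 1, increments by 3, for 3 steps:
  Yield 1, then current += 3
  Yield 4, then current += 3
  Yield 7, then current += 3
Therefore out = [1, 4, 7].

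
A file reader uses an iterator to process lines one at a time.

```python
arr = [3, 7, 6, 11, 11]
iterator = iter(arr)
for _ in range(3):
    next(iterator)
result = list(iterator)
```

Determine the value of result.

Step 1: Create iterator over [3, 7, 6, 11, 11].
Step 2: Advance 3 positions (consuming [3, 7, 6]).
Step 3: list() collects remaining elements: [11, 11].
Therefore result = [11, 11].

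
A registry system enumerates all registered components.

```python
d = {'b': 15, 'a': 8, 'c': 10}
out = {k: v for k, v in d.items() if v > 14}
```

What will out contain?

Step 1: Filter items where value > 14:
  'b': 15 > 14: kept
  'a': 8 <= 14: removed
  'c': 10 <= 14: removed
Therefore out = {'b': 15}.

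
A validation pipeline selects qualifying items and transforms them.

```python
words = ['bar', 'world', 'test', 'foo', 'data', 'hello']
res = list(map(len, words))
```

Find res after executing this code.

Step 1: Map len() to each word:
  'bar' -> 3
  'world' -> 5
  'test' -> 4
  'foo' -> 3
  'data' -> 4
  'hello' -> 5
Therefore res = [3, 5, 4, 3, 4, 5].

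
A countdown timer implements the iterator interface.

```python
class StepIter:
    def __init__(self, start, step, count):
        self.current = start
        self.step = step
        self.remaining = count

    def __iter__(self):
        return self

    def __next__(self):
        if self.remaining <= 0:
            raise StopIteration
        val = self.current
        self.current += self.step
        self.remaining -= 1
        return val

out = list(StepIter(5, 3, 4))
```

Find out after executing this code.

Step 1: StepIter starts at 5, increments by 3, for 4 steps:
  Yield 5, then current += 3
  Yield 8, then current += 3
  Yield 11, then current += 3
  Yield 14, then current += 3
Therefore out = [5, 8, 11, 14].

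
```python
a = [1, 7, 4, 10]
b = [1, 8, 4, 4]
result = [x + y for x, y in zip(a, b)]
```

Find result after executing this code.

Step 1: Add corresponding elements:
  1 + 1 = 2
  7 + 8 = 15
  4 + 4 = 8
  10 + 4 = 14
Therefore result = [2, 15, 8, 14].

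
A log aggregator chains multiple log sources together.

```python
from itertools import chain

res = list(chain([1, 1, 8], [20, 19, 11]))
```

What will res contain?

Step 1: chain() concatenates iterables: [1, 1, 8] + [20, 19, 11].
Therefore res = [1, 1, 8, 20, 19, 11].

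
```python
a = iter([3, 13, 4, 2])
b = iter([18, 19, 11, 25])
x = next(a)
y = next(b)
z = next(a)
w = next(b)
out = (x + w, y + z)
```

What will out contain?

Step 1: a iterates [3, 13, 4, 2], b iterates [18, 19, 11, 25].
Step 2: x = next(a) = 3, y = next(b) = 18.
Step 3: z = next(a) = 13, w = next(b) = 19.
Step 4: out = (3 + 19, 18 + 13) = (22, 31).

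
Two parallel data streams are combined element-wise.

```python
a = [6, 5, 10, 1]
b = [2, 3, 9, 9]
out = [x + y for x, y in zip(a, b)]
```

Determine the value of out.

Step 1: Add corresponding elements:
  6 + 2 = 8
  5 + 3 = 8
  10 + 9 = 19
  1 + 9 = 10
Therefore out = [8, 8, 19, 10].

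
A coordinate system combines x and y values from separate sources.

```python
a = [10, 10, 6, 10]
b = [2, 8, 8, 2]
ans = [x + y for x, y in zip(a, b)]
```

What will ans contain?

Step 1: Add corresponding elements:
  10 + 2 = 12
  10 + 8 = 18
  6 + 8 = 14
  10 + 2 = 12
Therefore ans = [12, 18, 14, 12].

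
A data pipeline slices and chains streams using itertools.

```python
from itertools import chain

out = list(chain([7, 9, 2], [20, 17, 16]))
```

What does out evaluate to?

Step 1: chain() concatenates iterables: [7, 9, 2] + [20, 17, 16].
Therefore out = [7, 9, 2, 20, 17, 16].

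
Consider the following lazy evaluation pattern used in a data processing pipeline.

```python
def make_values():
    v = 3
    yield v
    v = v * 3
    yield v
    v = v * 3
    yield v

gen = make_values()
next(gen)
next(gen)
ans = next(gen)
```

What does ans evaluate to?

Step 1: Trace through generator execution:
  Yield 1: v starts at 3, yield 3
  Yield 2: v = 3 * 3 = 9, yield 9
  Yield 3: v = 9 * 3 = 27, yield 27
Step 2: First next() gets 3, second next() gets the second value, third next() yields 27.
Therefore ans = 27.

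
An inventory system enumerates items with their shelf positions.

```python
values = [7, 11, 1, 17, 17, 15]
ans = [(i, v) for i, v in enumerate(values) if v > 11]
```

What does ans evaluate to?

Step 1: Filter enumerate([7, 11, 1, 17, 17, 15]) keeping v > 11:
  (0, 7): 7 <= 11, excluded
  (1, 11): 11 <= 11, excluded
  (2, 1): 1 <= 11, excluded
  (3, 17): 17 > 11, included
  (4, 17): 17 > 11, included
  (5, 15): 15 > 11, included
Therefore ans = [(3, 17), (4, 17), (5, 15)].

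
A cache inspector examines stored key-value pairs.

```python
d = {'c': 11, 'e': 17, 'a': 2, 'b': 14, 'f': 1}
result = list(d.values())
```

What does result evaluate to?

Step 1: d.values() returns the dictionary values in insertion order.
Therefore result = [11, 17, 2, 14, 1].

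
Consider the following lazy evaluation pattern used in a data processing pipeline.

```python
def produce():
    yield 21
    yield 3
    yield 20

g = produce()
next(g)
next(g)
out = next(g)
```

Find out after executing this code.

Step 1: produce() creates a generator.
Step 2: next(g) yields 21 (consumed and discarded).
Step 3: next(g) yields 3 (consumed and discarded).
Step 4: next(g) yields 20, assigned to out.
Therefore out = 20.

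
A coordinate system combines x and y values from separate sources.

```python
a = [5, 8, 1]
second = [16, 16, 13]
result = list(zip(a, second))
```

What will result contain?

Step 1: zip pairs elements at same index:
  Index 0: (5, 16)
  Index 1: (8, 16)
  Index 2: (1, 13)
Therefore result = [(5, 16), (8, 16), (1, 13)].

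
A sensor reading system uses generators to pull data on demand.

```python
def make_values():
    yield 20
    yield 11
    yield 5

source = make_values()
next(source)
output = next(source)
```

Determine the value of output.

Step 1: make_values() creates a generator.
Step 2: next(source) yields 20 (consumed and discarded).
Step 3: next(source) yields 11, assigned to output.
Therefore output = 11.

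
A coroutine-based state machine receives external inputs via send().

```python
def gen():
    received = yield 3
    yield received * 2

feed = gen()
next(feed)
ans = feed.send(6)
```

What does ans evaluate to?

Step 1: next(feed) advances to first yield, producing 3.
Step 2: send(6) resumes, received = 6.
Step 3: yield received * 2 = 6 * 2 = 12.
Therefore ans = 12.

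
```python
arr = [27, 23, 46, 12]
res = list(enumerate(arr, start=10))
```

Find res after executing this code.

Step 1: enumerate with start=10:
  (10, 27)
  (11, 23)
  (12, 46)
  (13, 12)
Therefore res = [(10, 27), (11, 23), (12, 46), (13, 12)].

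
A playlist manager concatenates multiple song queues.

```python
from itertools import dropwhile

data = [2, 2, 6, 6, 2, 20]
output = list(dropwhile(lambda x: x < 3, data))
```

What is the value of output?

Step 1: dropwhile drops elements while < 3:
  2 < 3: dropped
  2 < 3: dropped
  6: kept (dropping stopped)
Step 2: Remaining elements kept regardless of condition.
Therefore output = [6, 6, 2, 20].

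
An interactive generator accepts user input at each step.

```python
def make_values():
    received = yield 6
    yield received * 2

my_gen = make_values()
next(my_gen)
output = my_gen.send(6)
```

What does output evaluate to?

Step 1: next(my_gen) advances to first yield, producing 6.
Step 2: send(6) resumes, received = 6.
Step 3: yield received * 2 = 6 * 2 = 12.
Therefore output = 12.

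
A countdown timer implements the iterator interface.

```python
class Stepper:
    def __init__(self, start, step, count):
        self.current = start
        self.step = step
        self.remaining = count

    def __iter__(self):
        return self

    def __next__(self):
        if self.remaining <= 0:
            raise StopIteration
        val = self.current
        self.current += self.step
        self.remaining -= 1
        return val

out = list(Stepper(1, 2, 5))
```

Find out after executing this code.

Step 1: Stepper starts at 1, increments by 2, for 5 steps:
  Yield 1, then current += 2
  Yield 3, then current += 2
  Yield 5, then current += 2
  Yield 7, then current += 2
  Yield 9, then current += 2
Therefore out = [1, 3, 5, 7, 9].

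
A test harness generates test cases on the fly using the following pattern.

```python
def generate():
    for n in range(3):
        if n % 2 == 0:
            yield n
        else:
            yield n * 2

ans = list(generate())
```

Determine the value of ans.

Step 1: For each n in range(3), yield n if even, else n*2:
  n=0 (even): yield 0
  n=1 (odd): yield 1*2 = 2
  n=2 (even): yield 2
Therefore ans = [0, 2, 2].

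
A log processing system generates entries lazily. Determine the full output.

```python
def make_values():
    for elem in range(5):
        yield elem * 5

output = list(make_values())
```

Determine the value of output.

Step 1: For each elem in range(5), yield elem * 5:
  elem=0: yield 0 * 5 = 0
  elem=1: yield 1 * 5 = 5
  elem=2: yield 2 * 5 = 10
  elem=3: yield 3 * 5 = 15
  elem=4: yield 4 * 5 = 20
Therefore output = [0, 5, 10, 15, 20].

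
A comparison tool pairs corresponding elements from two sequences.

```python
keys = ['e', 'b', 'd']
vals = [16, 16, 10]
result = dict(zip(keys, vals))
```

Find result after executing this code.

Step 1: zip pairs keys with values:
  'e' -> 16
  'b' -> 16
  'd' -> 10
Therefore result = {'e': 16, 'b': 16, 'd': 10}.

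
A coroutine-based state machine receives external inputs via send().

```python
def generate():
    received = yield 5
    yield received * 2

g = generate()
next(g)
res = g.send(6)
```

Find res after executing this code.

Step 1: next(g) advances to first yield, producing 5.
Step 2: send(6) resumes, received = 6.
Step 3: yield received * 2 = 6 * 2 = 12.
Therefore res = 12.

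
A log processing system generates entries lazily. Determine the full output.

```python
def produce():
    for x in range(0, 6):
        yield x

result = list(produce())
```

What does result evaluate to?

Step 1: The generator yields each value from range(0, 6).
Step 2: list() consumes all yields: [0, 1, 2, 3, 4, 5].
Therefore result = [0, 1, 2, 3, 4, 5].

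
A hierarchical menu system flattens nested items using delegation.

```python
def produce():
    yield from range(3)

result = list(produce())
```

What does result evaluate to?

Step 1: yield from delegates to the iterable, yielding each element.
Step 2: Collected values: [0, 1, 2].
Therefore result = [0, 1, 2].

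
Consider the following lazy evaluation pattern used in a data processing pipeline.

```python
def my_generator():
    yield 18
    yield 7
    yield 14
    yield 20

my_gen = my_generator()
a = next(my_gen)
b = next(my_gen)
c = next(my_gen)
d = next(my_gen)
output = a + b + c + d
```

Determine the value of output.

Step 1: Create generator and consume all values:
  a = next(my_gen) = 18
  b = next(my_gen) = 7
  c = next(my_gen) = 14
  d = next(my_gen) = 20
Step 2: output = 18 + 7 + 14 + 20 = 59.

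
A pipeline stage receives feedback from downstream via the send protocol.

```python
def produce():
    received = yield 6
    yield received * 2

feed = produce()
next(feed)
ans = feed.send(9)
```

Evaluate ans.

Step 1: next(feed) advances to first yield, producing 6.
Step 2: send(9) resumes, received = 9.
Step 3: yield received * 2 = 9 * 2 = 18.
Therefore ans = 18.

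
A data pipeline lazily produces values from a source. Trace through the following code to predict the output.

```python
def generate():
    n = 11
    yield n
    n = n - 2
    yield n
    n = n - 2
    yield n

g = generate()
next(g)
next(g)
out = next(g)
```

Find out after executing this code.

Step 1: Trace through generator execution:
  Yield 1: n starts at 11, yield 11
  Yield 2: n = 11 - 2 = 9, yield 9
  Yield 3: n = 9 - 2 = 7, yield 7
Step 2: First next() gets 11, second next() gets the second value, third next() yields 7.
Therefore out = 7.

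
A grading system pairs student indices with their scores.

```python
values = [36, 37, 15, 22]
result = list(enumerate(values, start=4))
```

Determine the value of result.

Step 1: enumerate with start=4:
  (4, 36)
  (5, 37)
  (6, 15)
  (7, 22)
Therefore result = [(4, 36), (5, 37), (6, 15), (7, 22)].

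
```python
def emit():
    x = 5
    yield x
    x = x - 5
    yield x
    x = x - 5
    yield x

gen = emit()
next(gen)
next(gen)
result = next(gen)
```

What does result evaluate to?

Step 1: Trace through generator execution:
  Yield 1: x starts at 5, yield 5
  Yield 2: x = 5 - 5 = 0, yield 0
  Yield 3: x = 0 - 5 = -5, yield -5
Step 2: First next() gets 5, second next() gets the second value, third next() yields -5.
Therefore result = -5.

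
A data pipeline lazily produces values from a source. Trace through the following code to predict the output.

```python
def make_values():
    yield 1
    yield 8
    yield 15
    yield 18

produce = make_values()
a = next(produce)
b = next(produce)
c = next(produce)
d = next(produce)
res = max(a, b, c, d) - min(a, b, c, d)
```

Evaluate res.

Step 1: Create generator and consume all values:
  a = next(produce) = 1
  b = next(produce) = 8
  c = next(produce) = 15
  d = next(produce) = 18
Step 2: max = 18, min = 1, res = 18 - 1 = 17.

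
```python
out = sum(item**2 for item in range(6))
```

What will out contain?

Step 1: Compute item**2 for each item in range(6):
  item=0: 0**2 = 0
  item=1: 1**2 = 1
  item=2: 2**2 = 4
  item=3: 3**2 = 9
  item=4: 4**2 = 16
  item=5: 5**2 = 25
Step 2: sum = 0 + 1 + 4 + 9 + 16 + 25 = 55.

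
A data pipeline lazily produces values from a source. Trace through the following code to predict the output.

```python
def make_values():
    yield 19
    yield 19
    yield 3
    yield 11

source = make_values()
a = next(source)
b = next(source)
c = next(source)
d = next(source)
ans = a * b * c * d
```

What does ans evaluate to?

Step 1: Create generator and consume all values:
  a = next(source) = 19
  b = next(source) = 19
  c = next(source) = 3
  d = next(source) = 11
Step 2: ans = 19 * 19 * 3 * 11 = 11913.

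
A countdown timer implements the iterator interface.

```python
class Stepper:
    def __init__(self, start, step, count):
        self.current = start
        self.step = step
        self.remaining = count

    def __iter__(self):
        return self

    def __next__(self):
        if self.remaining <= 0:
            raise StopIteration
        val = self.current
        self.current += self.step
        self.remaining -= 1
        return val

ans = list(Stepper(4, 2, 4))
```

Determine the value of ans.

Step 1: Stepper starts at 4, increments by 2, for 4 steps:
  Yield 4, then current += 2
  Yield 6, then current += 2
  Yield 8, then current += 2
  Yield 10, then current += 2
Therefore ans = [4, 6, 8, 10].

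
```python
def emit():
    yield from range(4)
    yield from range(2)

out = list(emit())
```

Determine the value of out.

Step 1: Trace yields in order:
  yield 0
  yield 1
  yield 2
  yield 3
  yield 0
  yield 1
Therefore out = [0, 1, 2, 3, 0, 1].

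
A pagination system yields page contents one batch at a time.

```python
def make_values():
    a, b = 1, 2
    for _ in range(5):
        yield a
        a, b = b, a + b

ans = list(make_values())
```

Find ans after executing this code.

Step 1: Fibonacci-like sequence starting with a=1, b=2:
  Iteration 1: yield a=1, then a,b = 2,3
  Iteration 2: yield a=2, then a,b = 3,5
  Iteration 3: yield a=3, then a,b = 5,8
  Iteration 4: yield a=5, then a,b = 8,13
  Iteration 5: yield a=8, then a,b = 13,21
Therefore ans = [1, 2, 3, 5, 8].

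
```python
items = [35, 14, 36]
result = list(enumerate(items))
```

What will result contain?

Step 1: enumerate pairs each element with its index:
  (0, 35)
  (1, 14)
  (2, 36)
Therefore result = [(0, 35), (1, 14), (2, 36)].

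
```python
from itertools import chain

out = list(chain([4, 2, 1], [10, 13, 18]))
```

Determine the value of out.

Step 1: chain() concatenates iterables: [4, 2, 1] + [10, 13, 18].
Therefore out = [4, 2, 1, 10, 13, 18].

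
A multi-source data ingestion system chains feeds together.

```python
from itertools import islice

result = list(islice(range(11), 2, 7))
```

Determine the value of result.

Step 1: islice(range(11), 2, 7) takes elements at indices [2, 7).
Step 2: Elements: [2, 3, 4, 5, 6].
Therefore result = [2, 3, 4, 5, 6].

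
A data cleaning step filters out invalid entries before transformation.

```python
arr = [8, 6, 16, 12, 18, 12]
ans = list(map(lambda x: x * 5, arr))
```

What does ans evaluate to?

Step 1: Apply lambda x: x * 5 to each element:
  8 -> 40
  6 -> 30
  16 -> 80
  12 -> 60
  18 -> 90
  12 -> 60
Therefore ans = [40, 30, 80, 60, 90, 60].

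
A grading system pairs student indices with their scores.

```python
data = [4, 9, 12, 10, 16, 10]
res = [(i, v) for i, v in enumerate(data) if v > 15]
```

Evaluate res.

Step 1: Filter enumerate([4, 9, 12, 10, 16, 10]) keeping v > 15:
  (0, 4): 4 <= 15, excluded
  (1, 9): 9 <= 15, excluded
  (2, 12): 12 <= 15, excluded
  (3, 10): 10 <= 15, excluded
  (4, 16): 16 > 15, included
  (5, 10): 10 <= 15, excluded
Therefore res = [(4, 16)].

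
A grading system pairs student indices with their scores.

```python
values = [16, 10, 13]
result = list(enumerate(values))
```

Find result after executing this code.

Step 1: enumerate pairs each element with its index:
  (0, 16)
  (1, 10)
  (2, 13)
Therefore result = [(0, 16), (1, 10), (2, 13)].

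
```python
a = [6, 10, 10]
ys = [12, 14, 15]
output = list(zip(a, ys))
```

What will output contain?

Step 1: zip pairs elements at same index:
  Index 0: (6, 12)
  Index 1: (10, 14)
  Index 2: (10, 15)
Therefore output = [(6, 12), (10, 14), (10, 15)].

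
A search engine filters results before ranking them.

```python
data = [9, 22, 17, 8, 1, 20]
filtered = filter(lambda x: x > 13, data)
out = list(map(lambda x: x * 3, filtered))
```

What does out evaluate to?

Step 1: Filter data for elements > 13:
  9: removed
  22: kept
  17: kept
  8: removed
  1: removed
  20: kept
Step 2: Map x * 3 on filtered [22, 17, 20]:
  22 -> 66
  17 -> 51
  20 -> 60
Therefore out = [66, 51, 60].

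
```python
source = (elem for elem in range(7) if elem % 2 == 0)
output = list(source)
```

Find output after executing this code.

Step 1: Filter range(7) keeping only even values:
  elem=0: even, included
  elem=1: odd, excluded
  elem=2: even, included
  elem=3: odd, excluded
  elem=4: even, included
  elem=5: odd, excluded
  elem=6: even, included
Therefore output = [0, 2, 4, 6].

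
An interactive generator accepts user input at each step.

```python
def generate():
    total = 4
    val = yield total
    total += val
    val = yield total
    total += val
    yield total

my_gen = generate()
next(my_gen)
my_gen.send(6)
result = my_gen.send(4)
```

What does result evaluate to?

Step 1: next() -> yield total=4.
Step 2: send(6) -> val=6, total = 4+6 = 10, yield 10.
Step 3: send(4) -> val=4, total = 10+4 = 14, yield 14.
Therefore result = 14.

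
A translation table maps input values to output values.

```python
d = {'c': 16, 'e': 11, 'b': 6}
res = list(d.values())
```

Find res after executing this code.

Step 1: d.values() returns the dictionary values in insertion order.
Therefore res = [16, 11, 6].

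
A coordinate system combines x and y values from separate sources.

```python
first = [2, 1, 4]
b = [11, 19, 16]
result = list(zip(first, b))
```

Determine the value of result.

Step 1: zip pairs elements at same index:
  Index 0: (2, 11)
  Index 1: (1, 19)
  Index 2: (4, 16)
Therefore result = [(2, 11), (1, 19), (4, 16)].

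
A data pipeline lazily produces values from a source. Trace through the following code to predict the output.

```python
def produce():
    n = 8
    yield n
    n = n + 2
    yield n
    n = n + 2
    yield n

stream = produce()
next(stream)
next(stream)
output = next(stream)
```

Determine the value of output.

Step 1: Trace through generator execution:
  Yield 1: n starts at 8, yield 8
  Yield 2: n = 8 + 2 = 10, yield 10
  Yield 3: n = 10 + 2 = 12, yield 12
Step 2: First next() gets 8, second next() gets the second value, third next() yields 12.
Therefore output = 12.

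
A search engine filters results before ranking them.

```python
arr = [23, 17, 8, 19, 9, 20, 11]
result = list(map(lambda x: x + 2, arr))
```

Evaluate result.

Step 1: Apply lambda x: x + 2 to each element:
  23 -> 25
  17 -> 19
  8 -> 10
  19 -> 21
  9 -> 11
  20 -> 22
  11 -> 13
Therefore result = [25, 19, 10, 21, 11, 22, 13].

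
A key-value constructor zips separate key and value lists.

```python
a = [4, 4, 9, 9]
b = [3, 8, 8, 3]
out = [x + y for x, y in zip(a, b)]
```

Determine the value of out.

Step 1: Add corresponding elements:
  4 + 3 = 7
  4 + 8 = 12
  9 + 8 = 17
  9 + 3 = 12
Therefore out = [7, 12, 17, 12].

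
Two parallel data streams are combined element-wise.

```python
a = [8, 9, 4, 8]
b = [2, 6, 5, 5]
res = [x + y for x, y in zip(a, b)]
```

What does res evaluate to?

Step 1: Add corresponding elements:
  8 + 2 = 10
  9 + 6 = 15
  4 + 5 = 9
  8 + 5 = 13
Therefore res = [10, 15, 9, 13].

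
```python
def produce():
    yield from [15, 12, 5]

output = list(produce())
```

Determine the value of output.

Step 1: yield from delegates to the iterable, yielding each element.
Step 2: Collected values: [15, 12, 5].
Therefore output = [15, 12, 5].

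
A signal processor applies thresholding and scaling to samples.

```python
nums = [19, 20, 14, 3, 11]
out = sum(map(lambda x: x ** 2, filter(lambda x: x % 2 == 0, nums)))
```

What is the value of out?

Step 1: Filter even numbers from [19, 20, 14, 3, 11]: [20, 14]
Step 2: Square each: [400, 196]
Step 3: Sum = 596.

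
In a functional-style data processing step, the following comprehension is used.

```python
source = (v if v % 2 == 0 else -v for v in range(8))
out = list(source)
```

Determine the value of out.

Step 1: For each v in range(8), yield v if even, else -v:
  v=0: even, yield 0
  v=1: odd, yield -1
  v=2: even, yield 2
  v=3: odd, yield -3
  v=4: even, yield 4
  v=5: odd, yield -5
  v=6: even, yield 6
  v=7: odd, yield -7
Therefore out = [0, -1, 2, -3, 4, -5, 6, -7].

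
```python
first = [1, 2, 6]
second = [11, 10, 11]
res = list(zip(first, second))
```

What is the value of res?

Step 1: zip pairs elements at same index:
  Index 0: (1, 11)
  Index 1: (2, 10)
  Index 2: (6, 11)
Therefore res = [(1, 11), (2, 10), (6, 11)].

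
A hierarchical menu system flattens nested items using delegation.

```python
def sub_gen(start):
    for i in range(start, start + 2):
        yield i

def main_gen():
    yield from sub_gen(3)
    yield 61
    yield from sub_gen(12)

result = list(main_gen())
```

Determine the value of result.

Step 1: main_gen() delegates to sub_gen(3):
  yield 3
  yield 4
Step 2: yield 61
Step 3: Delegates to sub_gen(12):
  yield 12
  yield 13
Therefore result = [3, 4, 61, 12, 13].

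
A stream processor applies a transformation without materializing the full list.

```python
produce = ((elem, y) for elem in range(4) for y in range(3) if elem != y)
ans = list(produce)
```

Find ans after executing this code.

Step 1: Nested generator over range(4) x range(3) where elem != y:
  (0, 0): excluded (elem == y)
  (0, 1): included
  (0, 2): included
  (1, 0): included
  (1, 1): excluded (elem == y)
  (1, 2): included
  (2, 0): included
  (2, 1): included
  (2, 2): excluded (elem == y)
  (3, 0): included
  (3, 1): included
  (3, 2): included
Therefore ans = [(0, 1), (0, 2), (1, 0), (1, 2), (2, 0), (2, 1), (3, 0), (3, 1), (3, 2)].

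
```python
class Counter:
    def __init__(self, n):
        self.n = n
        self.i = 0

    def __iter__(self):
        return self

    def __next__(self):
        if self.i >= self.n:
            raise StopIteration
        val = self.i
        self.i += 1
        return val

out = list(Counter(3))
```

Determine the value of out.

Step 1: Counter(3) creates an iterator counting 0 to 2.
Step 2: list() consumes all values: [0, 1, 2].
Therefore out = [0, 1, 2].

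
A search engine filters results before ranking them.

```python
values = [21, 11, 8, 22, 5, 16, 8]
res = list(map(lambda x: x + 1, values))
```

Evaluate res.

Step 1: Apply lambda x: x + 1 to each element:
  21 -> 22
  11 -> 12
  8 -> 9
  22 -> 23
  5 -> 6
  16 -> 17
  8 -> 9
Therefore res = [22, 12, 9, 23, 6, 17, 9].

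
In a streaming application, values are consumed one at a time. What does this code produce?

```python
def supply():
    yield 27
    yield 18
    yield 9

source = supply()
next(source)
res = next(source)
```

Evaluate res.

Step 1: supply() creates a generator.
Step 2: next(source) yields 27 (consumed and discarded).
Step 3: next(source) yields 18, assigned to res.
Therefore res = 18.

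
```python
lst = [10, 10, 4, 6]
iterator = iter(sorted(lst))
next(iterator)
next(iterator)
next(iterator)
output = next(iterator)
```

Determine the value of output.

Step 1: sorted([10, 10, 4, 6]) = [4, 6, 10, 10].
Step 2: Create iterator and skip 3 elements.
Step 3: next() returns 10.
Therefore output = 10.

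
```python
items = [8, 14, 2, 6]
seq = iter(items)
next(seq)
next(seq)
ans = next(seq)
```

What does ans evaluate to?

Step 1: Create iterator over [8, 14, 2, 6].
Step 2: next() consumes 8.
Step 3: next() consumes 14.
Step 4: next() returns 2.
Therefore ans = 2.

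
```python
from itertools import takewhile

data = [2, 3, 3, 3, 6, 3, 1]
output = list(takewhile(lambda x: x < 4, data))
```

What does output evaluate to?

Step 1: takewhile stops at first element >= 4:
  2 < 4: take
  3 < 4: take
  3 < 4: take
  3 < 4: take
  6 >= 4: stop
Therefore output = [2, 3, 3, 3].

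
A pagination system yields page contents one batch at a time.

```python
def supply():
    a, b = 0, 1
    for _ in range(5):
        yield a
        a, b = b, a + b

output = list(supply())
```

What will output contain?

Step 1: Fibonacci-like sequence starting with a=0, b=1:
  Iteration 1: yield a=0, then a,b = 1,1
  Iteration 2: yield a=1, then a,b = 1,2
  Iteration 3: yield a=1, then a,b = 2,3
  Iteration 4: yield a=2, then a,b = 3,5
  Iteration 5: yield a=3, then a,b = 5,8
Therefore output = [0, 1, 1, 2, 3].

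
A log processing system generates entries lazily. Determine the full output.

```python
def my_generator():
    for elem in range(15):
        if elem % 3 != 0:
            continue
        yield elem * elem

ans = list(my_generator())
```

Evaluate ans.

Step 1: Only yield elem**2 when elem is divisible by 3:
  elem=0: 0 % 3 == 0, yield 0**2 = 0
  elem=3: 3 % 3 == 0, yield 3**2 = 9
  elem=6: 6 % 3 == 0, yield 6**2 = 36
  elem=9: 9 % 3 == 0, yield 9**2 = 81
  elem=12: 12 % 3 == 0, yield 12**2 = 144
Therefore ans = [0, 9, 36, 81, 144].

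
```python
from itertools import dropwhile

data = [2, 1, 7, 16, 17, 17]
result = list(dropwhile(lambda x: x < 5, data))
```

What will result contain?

Step 1: dropwhile drops elements while < 5:
  2 < 5: dropped
  1 < 5: dropped
  7: kept (dropping stopped)
Step 2: Remaining elements kept regardless of condition.
Therefore result = [7, 16, 17, 17].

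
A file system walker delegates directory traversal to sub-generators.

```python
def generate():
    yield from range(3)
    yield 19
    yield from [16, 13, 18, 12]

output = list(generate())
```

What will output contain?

Step 1: Trace yields in order:
  yield 0
  yield 1
  yield 2
  yield 19
  yield 16
  yield 13
  yield 18
  yield 12
Therefore output = [0, 1, 2, 19, 16, 13, 18, 12].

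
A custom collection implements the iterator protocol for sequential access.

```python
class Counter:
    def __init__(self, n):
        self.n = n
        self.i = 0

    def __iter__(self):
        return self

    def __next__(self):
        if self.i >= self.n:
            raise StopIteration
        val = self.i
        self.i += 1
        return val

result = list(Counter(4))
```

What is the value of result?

Step 1: Counter(4) creates an iterator counting 0 to 3.
Step 2: list() consumes all values: [0, 1, 2, 3].
Therefore result = [0, 1, 2, 3].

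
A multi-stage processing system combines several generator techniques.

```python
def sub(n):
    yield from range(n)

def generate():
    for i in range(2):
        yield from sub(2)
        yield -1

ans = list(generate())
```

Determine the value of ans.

Step 1: For each i in range(2):
  i=0: yield from sub(2) -> [0, 1], then yield -1
  i=1: yield from sub(2) -> [0, 1], then yield -1
Therefore ans = [0, 1, -1, 0, 1, -1].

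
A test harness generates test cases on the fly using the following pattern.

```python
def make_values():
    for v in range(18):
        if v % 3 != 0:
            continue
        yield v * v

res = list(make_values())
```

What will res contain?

Step 1: Only yield v**2 when v is divisible by 3:
  v=0: 0 % 3 == 0, yield 0**2 = 0
  v=3: 3 % 3 == 0, yield 3**2 = 9
  v=6: 6 % 3 == 0, yield 6**2 = 36
  v=9: 9 % 3 == 0, yield 9**2 = 81
  v=12: 12 % 3 == 0, yield 12**2 = 144
  v=15: 15 % 3 == 0, yield 15**2 = 225
Therefore res = [0, 9, 36, 81, 144, 225].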